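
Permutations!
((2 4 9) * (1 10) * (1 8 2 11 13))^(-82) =((1 10 8 2 4 9 11 13))^(-82) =(1 11 4 8)(2 10 13 9)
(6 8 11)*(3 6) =(3 6 8 11) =[0, 1, 2, 6, 4, 5, 8, 7, 11, 9, 10, 3]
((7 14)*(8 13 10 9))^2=(14)(8 10)(9 13)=((7 14)(8 13 10 9))^2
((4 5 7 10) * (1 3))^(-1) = (1 3)(4 10 7 5)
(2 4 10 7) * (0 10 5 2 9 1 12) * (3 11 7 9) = [10, 12, 4, 11, 5, 2, 6, 3, 8, 1, 9, 7, 0] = (0 10 9 1 12)(2 4 5)(3 11 7)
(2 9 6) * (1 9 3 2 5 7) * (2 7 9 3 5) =(1 3 7)(2 5 9 6) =[0, 3, 5, 7, 4, 9, 2, 1, 8, 6]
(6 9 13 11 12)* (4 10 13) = (4 10 13 11 12 6 9) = [0, 1, 2, 3, 10, 5, 9, 7, 8, 4, 13, 12, 6, 11]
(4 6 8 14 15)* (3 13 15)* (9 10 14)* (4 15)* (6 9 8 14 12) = (15)(3 13 4 9 10 12 6 14) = [0, 1, 2, 13, 9, 5, 14, 7, 8, 10, 12, 11, 6, 4, 3, 15]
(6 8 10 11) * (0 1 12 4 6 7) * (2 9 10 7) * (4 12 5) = (12)(0 1 5 4 6 8 7)(2 9 10 11) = [1, 5, 9, 3, 6, 4, 8, 0, 7, 10, 11, 2, 12]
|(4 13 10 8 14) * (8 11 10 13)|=|(4 8 14)(10 11)|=6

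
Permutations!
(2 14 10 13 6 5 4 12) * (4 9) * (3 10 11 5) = (2 14 11 5 9 4 12)(3 10 13 6) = [0, 1, 14, 10, 12, 9, 3, 7, 8, 4, 13, 5, 2, 6, 11]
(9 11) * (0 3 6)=(0 3 6)(9 11)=[3, 1, 2, 6, 4, 5, 0, 7, 8, 11, 10, 9]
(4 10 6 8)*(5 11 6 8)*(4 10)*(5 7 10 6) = (5 11)(6 7 10 8) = [0, 1, 2, 3, 4, 11, 7, 10, 6, 9, 8, 5]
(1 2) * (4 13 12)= (1 2)(4 13 12)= [0, 2, 1, 3, 13, 5, 6, 7, 8, 9, 10, 11, 4, 12]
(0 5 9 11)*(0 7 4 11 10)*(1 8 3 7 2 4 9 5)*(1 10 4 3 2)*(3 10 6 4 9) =[6, 8, 10, 7, 11, 5, 4, 3, 2, 9, 0, 1] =(0 6 4 11 1 8 2 10)(3 7)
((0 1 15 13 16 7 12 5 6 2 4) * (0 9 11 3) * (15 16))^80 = ((0 1 16 7 12 5 6 2 4 9 11 3)(13 15))^80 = (0 4 12)(1 9 5)(2 7 3)(6 16 11)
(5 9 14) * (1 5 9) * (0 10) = [10, 5, 2, 3, 4, 1, 6, 7, 8, 14, 0, 11, 12, 13, 9] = (0 10)(1 5)(9 14)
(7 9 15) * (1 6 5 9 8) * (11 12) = (1 6 5 9 15 7 8)(11 12) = [0, 6, 2, 3, 4, 9, 5, 8, 1, 15, 10, 12, 11, 13, 14, 7]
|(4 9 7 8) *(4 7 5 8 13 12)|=7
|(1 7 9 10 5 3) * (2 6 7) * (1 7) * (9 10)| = 12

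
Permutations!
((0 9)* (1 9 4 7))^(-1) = ((0 4 7 1 9))^(-1) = (0 9 1 7 4)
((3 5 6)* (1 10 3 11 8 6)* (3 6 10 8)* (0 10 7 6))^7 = (11)(0 10)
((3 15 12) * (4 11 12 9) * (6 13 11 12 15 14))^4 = (3 11 12 13 4 6 9 14 15)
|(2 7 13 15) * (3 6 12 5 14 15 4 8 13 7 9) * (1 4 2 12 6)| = |(1 4 8 13 2 9 3)(5 14 15 12)| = 28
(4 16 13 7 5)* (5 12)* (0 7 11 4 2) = (0 7 12 5 2)(4 16 13 11) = [7, 1, 0, 3, 16, 2, 6, 12, 8, 9, 10, 4, 5, 11, 14, 15, 13]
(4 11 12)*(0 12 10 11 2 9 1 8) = (0 12 4 2 9 1 8)(10 11) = [12, 8, 9, 3, 2, 5, 6, 7, 0, 1, 11, 10, 4]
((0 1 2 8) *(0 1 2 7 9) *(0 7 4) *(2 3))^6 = (9)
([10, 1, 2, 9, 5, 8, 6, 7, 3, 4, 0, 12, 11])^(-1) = (0 10)(3 8 5 4 9)(11 12)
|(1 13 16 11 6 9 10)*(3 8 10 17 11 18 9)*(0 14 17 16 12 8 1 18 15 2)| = 16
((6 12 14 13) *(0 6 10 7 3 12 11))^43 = (0 6 11)(3 12 14 13 10 7) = ((0 6 11)(3 12 14 13 10 7))^43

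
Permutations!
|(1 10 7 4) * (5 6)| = 4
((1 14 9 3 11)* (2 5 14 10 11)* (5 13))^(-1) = ((1 10 11)(2 13 5 14 9 3))^(-1) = (1 11 10)(2 3 9 14 5 13)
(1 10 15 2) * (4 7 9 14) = (1 10 15 2)(4 7 9 14) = [0, 10, 1, 3, 7, 5, 6, 9, 8, 14, 15, 11, 12, 13, 4, 2]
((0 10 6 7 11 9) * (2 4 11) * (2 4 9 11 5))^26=(11)(0 6 4 2)(5 9 10 7)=((11)(0 10 6 7 4 5 2 9))^26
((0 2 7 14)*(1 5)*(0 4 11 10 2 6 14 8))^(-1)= (0 8 7 2 10 11 4 14 6)(1 5)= ((0 6 14 4 11 10 2 7 8)(1 5))^(-1)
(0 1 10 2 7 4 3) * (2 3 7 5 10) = [1, 2, 5, 0, 7, 10, 6, 4, 8, 9, 3] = (0 1 2 5 10 3)(4 7)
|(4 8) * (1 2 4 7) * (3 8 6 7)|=10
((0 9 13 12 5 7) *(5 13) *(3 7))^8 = (13)(0 3 9 7 5) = ((0 9 5 3 7)(12 13))^8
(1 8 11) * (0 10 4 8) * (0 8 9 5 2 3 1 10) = (1 8 11 10 4 9 5 2 3) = [0, 8, 3, 1, 9, 2, 6, 7, 11, 5, 4, 10]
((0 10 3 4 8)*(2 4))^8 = ((0 10 3 2 4 8))^8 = (0 3 4)(2 8 10)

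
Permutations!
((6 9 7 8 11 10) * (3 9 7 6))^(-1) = (3 10 11 8 7 6 9)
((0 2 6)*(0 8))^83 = (0 8 6 2)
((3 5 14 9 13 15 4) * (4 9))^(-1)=((3 5 14 4)(9 13 15))^(-1)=(3 4 14 5)(9 15 13)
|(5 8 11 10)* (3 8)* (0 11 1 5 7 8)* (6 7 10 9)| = 9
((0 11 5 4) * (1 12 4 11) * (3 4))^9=((0 1 12 3 4)(5 11))^9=(0 4 3 12 1)(5 11)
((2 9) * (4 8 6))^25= ((2 9)(4 8 6))^25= (2 9)(4 8 6)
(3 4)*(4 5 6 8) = (3 5 6 8 4) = [0, 1, 2, 5, 3, 6, 8, 7, 4]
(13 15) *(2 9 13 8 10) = (2 9 13 15 8 10) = [0, 1, 9, 3, 4, 5, 6, 7, 10, 13, 2, 11, 12, 15, 14, 8]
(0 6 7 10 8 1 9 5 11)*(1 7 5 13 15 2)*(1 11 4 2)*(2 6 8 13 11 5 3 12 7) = (0 8 2 5 4 6 3 12 7 10 13 15 1 9 11) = [8, 9, 5, 12, 6, 4, 3, 10, 2, 11, 13, 0, 7, 15, 14, 1]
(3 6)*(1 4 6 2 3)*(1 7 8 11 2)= (1 4 6 7 8 11 2 3)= [0, 4, 3, 1, 6, 5, 7, 8, 11, 9, 10, 2]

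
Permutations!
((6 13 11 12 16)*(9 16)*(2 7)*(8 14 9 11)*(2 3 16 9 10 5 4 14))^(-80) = ((2 7 3 16 6 13 8)(4 14 10 5)(11 12))^(-80) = (2 6 7 13 3 8 16)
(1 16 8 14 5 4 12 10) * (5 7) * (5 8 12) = (1 16 12 10)(4 5)(7 8 14) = [0, 16, 2, 3, 5, 4, 6, 8, 14, 9, 1, 11, 10, 13, 7, 15, 12]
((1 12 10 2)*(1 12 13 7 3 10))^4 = (1 10 13 2 7 12 3)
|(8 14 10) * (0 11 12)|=3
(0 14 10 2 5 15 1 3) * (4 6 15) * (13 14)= [13, 3, 5, 0, 6, 4, 15, 7, 8, 9, 2, 11, 12, 14, 10, 1]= (0 13 14 10 2 5 4 6 15 1 3)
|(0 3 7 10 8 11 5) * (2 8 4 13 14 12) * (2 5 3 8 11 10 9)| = 40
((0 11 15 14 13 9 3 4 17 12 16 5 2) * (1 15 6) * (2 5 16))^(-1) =(0 2 12 17 4 3 9 13 14 15 1 6 11)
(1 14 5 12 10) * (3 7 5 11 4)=(1 14 11 4 3 7 5 12 10)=[0, 14, 2, 7, 3, 12, 6, 5, 8, 9, 1, 4, 10, 13, 11]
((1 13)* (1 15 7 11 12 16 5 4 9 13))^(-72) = ((4 9 13 15 7 11 12 16 5))^(-72) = (16)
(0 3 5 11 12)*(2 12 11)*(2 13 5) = (0 3 2 12)(5 13) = [3, 1, 12, 2, 4, 13, 6, 7, 8, 9, 10, 11, 0, 5]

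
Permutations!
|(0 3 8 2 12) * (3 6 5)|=|(0 6 5 3 8 2 12)|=7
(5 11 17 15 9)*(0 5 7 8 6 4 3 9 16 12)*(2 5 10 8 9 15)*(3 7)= (0 10 8 6 4 7 9 3 15 16 12)(2 5 11 17)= [10, 1, 5, 15, 7, 11, 4, 9, 6, 3, 8, 17, 0, 13, 14, 16, 12, 2]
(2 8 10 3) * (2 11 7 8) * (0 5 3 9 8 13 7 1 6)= (0 5 3 11 1 6)(7 13)(8 10 9)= [5, 6, 2, 11, 4, 3, 0, 13, 10, 8, 9, 1, 12, 7]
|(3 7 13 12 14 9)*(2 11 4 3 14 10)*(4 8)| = |(2 11 8 4 3 7 13 12 10)(9 14)| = 18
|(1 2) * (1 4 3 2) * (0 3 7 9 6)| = |(0 3 2 4 7 9 6)| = 7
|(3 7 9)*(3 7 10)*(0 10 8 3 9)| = |(0 10 9 7)(3 8)| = 4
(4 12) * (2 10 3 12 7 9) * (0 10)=(0 10 3 12 4 7 9 2)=[10, 1, 0, 12, 7, 5, 6, 9, 8, 2, 3, 11, 4]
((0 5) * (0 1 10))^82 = (0 1)(5 10)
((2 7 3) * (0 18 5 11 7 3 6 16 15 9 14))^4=(0 7 9 5 16)(6 14 11 15 18)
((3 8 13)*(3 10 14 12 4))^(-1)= (3 4 12 14 10 13 8)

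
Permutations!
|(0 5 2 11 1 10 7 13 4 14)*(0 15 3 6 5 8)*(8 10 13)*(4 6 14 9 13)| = |(0 10 7 8)(1 4 9 13 6 5 2 11)(3 14 15)| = 24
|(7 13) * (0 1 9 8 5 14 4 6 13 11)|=11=|(0 1 9 8 5 14 4 6 13 7 11)|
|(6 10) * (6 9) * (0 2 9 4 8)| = |(0 2 9 6 10 4 8)| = 7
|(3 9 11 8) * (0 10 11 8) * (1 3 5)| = 15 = |(0 10 11)(1 3 9 8 5)|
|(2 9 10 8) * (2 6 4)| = |(2 9 10 8 6 4)| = 6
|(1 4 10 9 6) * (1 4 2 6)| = |(1 2 6 4 10 9)| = 6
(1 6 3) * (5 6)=(1 5 6 3)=[0, 5, 2, 1, 4, 6, 3]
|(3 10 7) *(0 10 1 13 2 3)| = |(0 10 7)(1 13 2 3)| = 12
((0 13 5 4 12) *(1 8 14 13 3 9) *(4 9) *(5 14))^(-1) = ((0 3 4 12)(1 8 5 9)(13 14))^(-1) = (0 12 4 3)(1 9 5 8)(13 14)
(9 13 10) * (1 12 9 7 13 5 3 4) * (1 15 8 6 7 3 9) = [0, 12, 2, 4, 15, 9, 7, 13, 6, 5, 3, 11, 1, 10, 14, 8] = (1 12)(3 4 15 8 6 7 13 10)(5 9)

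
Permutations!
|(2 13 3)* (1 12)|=6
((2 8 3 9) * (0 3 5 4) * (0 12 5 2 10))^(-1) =(0 10 9 3)(2 8)(4 5 12)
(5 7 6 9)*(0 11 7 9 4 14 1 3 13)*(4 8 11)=(0 4 14 1 3 13)(5 9)(6 8 11 7)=[4, 3, 2, 13, 14, 9, 8, 6, 11, 5, 10, 7, 12, 0, 1]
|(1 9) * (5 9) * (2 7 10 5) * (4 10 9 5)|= 4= |(1 2 7 9)(4 10)|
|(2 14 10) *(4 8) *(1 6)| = 6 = |(1 6)(2 14 10)(4 8)|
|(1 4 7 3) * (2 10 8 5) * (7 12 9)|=12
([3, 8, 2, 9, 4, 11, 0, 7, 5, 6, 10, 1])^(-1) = [6, 11, 2, 0, 4, 8, 9, 7, 1, 3, 10, 5]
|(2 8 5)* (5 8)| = |(8)(2 5)| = 2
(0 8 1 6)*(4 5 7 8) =[4, 6, 2, 3, 5, 7, 0, 8, 1] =(0 4 5 7 8 1 6)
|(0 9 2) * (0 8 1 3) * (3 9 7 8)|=|(0 7 8 1 9 2 3)|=7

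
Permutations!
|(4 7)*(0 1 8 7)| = 5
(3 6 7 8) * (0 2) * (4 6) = (0 2)(3 4 6 7 8) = [2, 1, 0, 4, 6, 5, 7, 8, 3]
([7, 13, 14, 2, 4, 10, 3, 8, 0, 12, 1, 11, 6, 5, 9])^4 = [7, 1, 6, 12, 4, 5, 9, 8, 0, 2, 10, 11, 14, 13, 3]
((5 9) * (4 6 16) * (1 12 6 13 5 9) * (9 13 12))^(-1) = ((1 9 13 5)(4 12 6 16))^(-1) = (1 5 13 9)(4 16 6 12)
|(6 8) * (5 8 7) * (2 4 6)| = 6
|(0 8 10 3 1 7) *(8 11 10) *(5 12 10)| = |(0 11 5 12 10 3 1 7)| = 8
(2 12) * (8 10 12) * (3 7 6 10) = [0, 1, 8, 7, 4, 5, 10, 6, 3, 9, 12, 11, 2] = (2 8 3 7 6 10 12)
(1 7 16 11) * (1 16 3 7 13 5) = (1 13 5)(3 7)(11 16) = [0, 13, 2, 7, 4, 1, 6, 3, 8, 9, 10, 16, 12, 5, 14, 15, 11]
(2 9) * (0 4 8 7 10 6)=[4, 1, 9, 3, 8, 5, 0, 10, 7, 2, 6]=(0 4 8 7 10 6)(2 9)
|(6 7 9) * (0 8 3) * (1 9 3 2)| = 8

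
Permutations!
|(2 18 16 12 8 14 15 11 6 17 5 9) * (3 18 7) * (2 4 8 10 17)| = |(2 7 3 18 16 12 10 17 5 9 4 8 14 15 11 6)| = 16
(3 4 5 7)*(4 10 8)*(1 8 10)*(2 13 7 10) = (1 8 4 5 10 2 13 7 3) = [0, 8, 13, 1, 5, 10, 6, 3, 4, 9, 2, 11, 12, 7]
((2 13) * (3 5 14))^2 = (3 14 5)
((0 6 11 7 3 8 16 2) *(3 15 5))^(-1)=(0 2 16 8 3 5 15 7 11 6)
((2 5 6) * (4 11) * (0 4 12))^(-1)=(0 12 11 4)(2 6 5)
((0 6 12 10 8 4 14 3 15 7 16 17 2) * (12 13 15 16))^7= ((0 6 13 15 7 12 10 8 4 14 3 16 17 2))^7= (0 8)(2 10)(3 15)(4 6)(7 16)(12 17)(13 14)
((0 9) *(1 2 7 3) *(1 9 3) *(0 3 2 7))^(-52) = (9)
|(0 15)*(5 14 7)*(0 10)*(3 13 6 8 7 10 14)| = 12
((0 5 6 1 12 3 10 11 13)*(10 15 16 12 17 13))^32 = (0 6 17)(1 13 5)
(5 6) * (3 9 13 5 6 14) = (3 9 13 5 14) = [0, 1, 2, 9, 4, 14, 6, 7, 8, 13, 10, 11, 12, 5, 3]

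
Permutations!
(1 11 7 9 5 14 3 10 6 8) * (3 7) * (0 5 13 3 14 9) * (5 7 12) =[7, 11, 2, 10, 4, 9, 8, 0, 1, 13, 6, 14, 5, 3, 12] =(0 7)(1 11 14 12 5 9 13 3 10 6 8)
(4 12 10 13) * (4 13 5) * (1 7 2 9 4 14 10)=[0, 7, 9, 3, 12, 14, 6, 2, 8, 4, 5, 11, 1, 13, 10]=(1 7 2 9 4 12)(5 14 10)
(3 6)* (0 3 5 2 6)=(0 3)(2 6 5)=[3, 1, 6, 0, 4, 2, 5]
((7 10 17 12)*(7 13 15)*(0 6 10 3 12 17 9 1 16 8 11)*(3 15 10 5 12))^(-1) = (17)(0 11 8 16 1 9 10 13 12 5 6)(7 15)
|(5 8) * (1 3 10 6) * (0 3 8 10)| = 10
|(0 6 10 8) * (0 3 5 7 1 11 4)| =10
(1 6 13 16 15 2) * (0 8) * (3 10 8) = [3, 6, 1, 10, 4, 5, 13, 7, 0, 9, 8, 11, 12, 16, 14, 2, 15] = (0 3 10 8)(1 6 13 16 15 2)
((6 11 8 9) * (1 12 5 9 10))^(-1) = (1 10 8 11 6 9 5 12)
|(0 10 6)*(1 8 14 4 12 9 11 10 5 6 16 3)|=30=|(0 5 6)(1 8 14 4 12 9 11 10 16 3)|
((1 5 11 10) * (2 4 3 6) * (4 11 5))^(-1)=((1 4 3 6 2 11 10))^(-1)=(1 10 11 2 6 3 4)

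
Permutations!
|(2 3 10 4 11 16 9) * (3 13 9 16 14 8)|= 6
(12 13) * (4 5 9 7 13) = (4 5 9 7 13 12) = [0, 1, 2, 3, 5, 9, 6, 13, 8, 7, 10, 11, 4, 12]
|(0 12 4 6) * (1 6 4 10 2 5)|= |(0 12 10 2 5 1 6)|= 7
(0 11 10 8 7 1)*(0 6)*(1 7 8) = (0 11 10 1 6) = [11, 6, 2, 3, 4, 5, 0, 7, 8, 9, 1, 10]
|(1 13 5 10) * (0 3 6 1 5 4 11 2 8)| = 18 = |(0 3 6 1 13 4 11 2 8)(5 10)|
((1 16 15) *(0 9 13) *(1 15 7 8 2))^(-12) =(1 8 16 2 7)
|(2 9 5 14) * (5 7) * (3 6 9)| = |(2 3 6 9 7 5 14)| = 7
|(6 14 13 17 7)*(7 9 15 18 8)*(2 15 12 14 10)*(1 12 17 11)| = 70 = |(1 12 14 13 11)(2 15 18 8 7 6 10)(9 17)|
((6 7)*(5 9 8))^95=(5 8 9)(6 7)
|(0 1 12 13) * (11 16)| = 4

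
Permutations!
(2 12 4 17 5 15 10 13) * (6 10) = [0, 1, 12, 3, 17, 15, 10, 7, 8, 9, 13, 11, 4, 2, 14, 6, 16, 5] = (2 12 4 17 5 15 6 10 13)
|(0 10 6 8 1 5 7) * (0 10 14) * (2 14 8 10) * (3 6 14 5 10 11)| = 15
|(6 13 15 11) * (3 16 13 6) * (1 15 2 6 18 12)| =10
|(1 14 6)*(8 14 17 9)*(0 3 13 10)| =|(0 3 13 10)(1 17 9 8 14 6)| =12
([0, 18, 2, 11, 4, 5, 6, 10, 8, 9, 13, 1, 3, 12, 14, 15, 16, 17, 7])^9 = (1 18 7 10 13 12 3 11)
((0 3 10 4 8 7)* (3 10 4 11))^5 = ((0 10 11 3 4 8 7))^5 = (0 8 3 10 7 4 11)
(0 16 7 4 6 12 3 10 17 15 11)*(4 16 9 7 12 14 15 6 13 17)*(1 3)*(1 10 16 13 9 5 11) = (0 5 11)(1 3 16 12 10 4 9 7 13 17 6 14 15) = [5, 3, 2, 16, 9, 11, 14, 13, 8, 7, 4, 0, 10, 17, 15, 1, 12, 6]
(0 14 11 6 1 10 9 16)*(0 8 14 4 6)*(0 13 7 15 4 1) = (0 1 10 9 16 8 14 11 13 7 15 4 6) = [1, 10, 2, 3, 6, 5, 0, 15, 14, 16, 9, 13, 12, 7, 11, 4, 8]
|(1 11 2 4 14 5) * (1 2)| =|(1 11)(2 4 14 5)| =4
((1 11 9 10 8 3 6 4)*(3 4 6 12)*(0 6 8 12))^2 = (0 8 1 9 12)(3 6 4 11 10)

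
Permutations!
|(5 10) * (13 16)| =|(5 10)(13 16)| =2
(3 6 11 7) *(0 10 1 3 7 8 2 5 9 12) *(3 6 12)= [10, 6, 5, 12, 4, 9, 11, 7, 2, 3, 1, 8, 0]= (0 10 1 6 11 8 2 5 9 3 12)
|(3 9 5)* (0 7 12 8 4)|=|(0 7 12 8 4)(3 9 5)|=15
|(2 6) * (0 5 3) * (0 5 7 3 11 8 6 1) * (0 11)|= |(0 7 3 5)(1 11 8 6 2)|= 20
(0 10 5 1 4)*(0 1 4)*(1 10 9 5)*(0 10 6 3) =(0 9 5 4 6 3)(1 10) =[9, 10, 2, 0, 6, 4, 3, 7, 8, 5, 1]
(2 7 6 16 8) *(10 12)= (2 7 6 16 8)(10 12)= [0, 1, 7, 3, 4, 5, 16, 6, 2, 9, 12, 11, 10, 13, 14, 15, 8]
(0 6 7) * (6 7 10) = (0 7)(6 10) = [7, 1, 2, 3, 4, 5, 10, 0, 8, 9, 6]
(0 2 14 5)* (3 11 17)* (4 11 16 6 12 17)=(0 2 14 5)(3 16 6 12 17)(4 11)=[2, 1, 14, 16, 11, 0, 12, 7, 8, 9, 10, 4, 17, 13, 5, 15, 6, 3]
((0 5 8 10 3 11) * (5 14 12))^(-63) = ((0 14 12 5 8 10 3 11))^(-63) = (0 14 12 5 8 10 3 11)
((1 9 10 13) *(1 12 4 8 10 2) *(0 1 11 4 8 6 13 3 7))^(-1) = (0 7 3 10 8 12 13 6 4 11 2 9 1)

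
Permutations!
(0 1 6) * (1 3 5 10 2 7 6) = (0 3 5 10 2 7 6) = [3, 1, 7, 5, 4, 10, 0, 6, 8, 9, 2]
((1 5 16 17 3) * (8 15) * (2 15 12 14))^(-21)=(1 3 17 16 5)(2 14 12 8 15)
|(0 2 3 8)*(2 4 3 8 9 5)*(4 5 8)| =7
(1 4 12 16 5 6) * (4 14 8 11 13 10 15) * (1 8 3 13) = [0, 14, 2, 13, 12, 6, 8, 7, 11, 9, 15, 1, 16, 10, 3, 4, 5] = (1 14 3 13 10 15 4 12 16 5 6 8 11)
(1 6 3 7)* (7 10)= (1 6 3 10 7)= [0, 6, 2, 10, 4, 5, 3, 1, 8, 9, 7]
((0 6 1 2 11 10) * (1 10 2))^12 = ((0 6 10)(2 11))^12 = (11)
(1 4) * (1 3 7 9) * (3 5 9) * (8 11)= [0, 4, 2, 7, 5, 9, 6, 3, 11, 1, 10, 8]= (1 4 5 9)(3 7)(8 11)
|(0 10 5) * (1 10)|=4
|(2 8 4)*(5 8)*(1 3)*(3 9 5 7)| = 8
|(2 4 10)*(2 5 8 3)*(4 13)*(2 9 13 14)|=|(2 14)(3 9 13 4 10 5 8)|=14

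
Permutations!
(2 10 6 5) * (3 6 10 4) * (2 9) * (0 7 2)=[7, 1, 4, 6, 3, 9, 5, 2, 8, 0, 10]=(10)(0 7 2 4 3 6 5 9)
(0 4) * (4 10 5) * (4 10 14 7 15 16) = (0 14 7 15 16 4)(5 10) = [14, 1, 2, 3, 0, 10, 6, 15, 8, 9, 5, 11, 12, 13, 7, 16, 4]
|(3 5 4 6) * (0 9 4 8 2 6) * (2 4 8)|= 4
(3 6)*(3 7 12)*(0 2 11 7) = (0 2 11 7 12 3 6) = [2, 1, 11, 6, 4, 5, 0, 12, 8, 9, 10, 7, 3]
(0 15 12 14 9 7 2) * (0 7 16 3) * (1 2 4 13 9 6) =[15, 2, 7, 0, 13, 5, 1, 4, 8, 16, 10, 11, 14, 9, 6, 12, 3] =(0 15 12 14 6 1 2 7 4 13 9 16 3)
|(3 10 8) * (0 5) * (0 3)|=5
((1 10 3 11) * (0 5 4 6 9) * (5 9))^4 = ((0 9)(1 10 3 11)(4 6 5))^4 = (11)(4 6 5)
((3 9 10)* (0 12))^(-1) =(0 12)(3 10 9)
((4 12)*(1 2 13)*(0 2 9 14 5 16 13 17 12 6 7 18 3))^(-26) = ((0 2 17 12 4 6 7 18 3)(1 9 14 5 16 13))^(-26) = (0 2 17 12 4 6 7 18 3)(1 16 14)(5 9 13)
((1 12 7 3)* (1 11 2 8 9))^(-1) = ((1 12 7 3 11 2 8 9))^(-1) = (1 9 8 2 11 3 7 12)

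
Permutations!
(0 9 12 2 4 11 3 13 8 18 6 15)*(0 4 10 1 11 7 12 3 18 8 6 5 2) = (0 9 3 13 6 15 4 7 12)(1 11 18 5 2 10) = [9, 11, 10, 13, 7, 2, 15, 12, 8, 3, 1, 18, 0, 6, 14, 4, 16, 17, 5]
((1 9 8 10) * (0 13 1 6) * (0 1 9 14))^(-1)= ((0 13 9 8 10 6 1 14))^(-1)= (0 14 1 6 10 8 9 13)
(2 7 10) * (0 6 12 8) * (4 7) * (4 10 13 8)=(0 6 12 4 7 13 8)(2 10)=[6, 1, 10, 3, 7, 5, 12, 13, 0, 9, 2, 11, 4, 8]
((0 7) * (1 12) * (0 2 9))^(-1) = (0 9 2 7)(1 12)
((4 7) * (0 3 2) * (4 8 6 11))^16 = (0 3 2)(4 7 8 6 11)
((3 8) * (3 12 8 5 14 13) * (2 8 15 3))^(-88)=((2 8 12 15 3 5 14 13))^(-88)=(15)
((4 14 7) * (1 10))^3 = ((1 10)(4 14 7))^3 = (14)(1 10)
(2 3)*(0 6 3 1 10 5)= (0 6 3 2 1 10 5)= [6, 10, 1, 2, 4, 0, 3, 7, 8, 9, 5]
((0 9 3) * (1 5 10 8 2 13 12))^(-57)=((0 9 3)(1 5 10 8 2 13 12))^(-57)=(1 12 13 2 8 10 5)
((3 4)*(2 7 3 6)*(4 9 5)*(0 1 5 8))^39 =((0 1 5 4 6 2 7 3 9 8))^39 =(0 8 9 3 7 2 6 4 5 1)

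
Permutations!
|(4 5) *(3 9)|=|(3 9)(4 5)|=2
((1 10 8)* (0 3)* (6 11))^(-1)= (0 3)(1 8 10)(6 11)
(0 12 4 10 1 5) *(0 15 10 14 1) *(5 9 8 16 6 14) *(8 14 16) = (0 12 4 5 15 10)(1 9 14)(6 16) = [12, 9, 2, 3, 5, 15, 16, 7, 8, 14, 0, 11, 4, 13, 1, 10, 6]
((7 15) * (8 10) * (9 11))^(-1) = ((7 15)(8 10)(9 11))^(-1) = (7 15)(8 10)(9 11)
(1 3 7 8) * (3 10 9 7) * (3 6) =(1 10 9 7 8)(3 6) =[0, 10, 2, 6, 4, 5, 3, 8, 1, 7, 9]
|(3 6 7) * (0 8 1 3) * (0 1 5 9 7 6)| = |(0 8 5 9 7 1 3)| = 7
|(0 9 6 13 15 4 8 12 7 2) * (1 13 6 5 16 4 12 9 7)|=60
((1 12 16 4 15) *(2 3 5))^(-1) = (1 15 4 16 12)(2 5 3)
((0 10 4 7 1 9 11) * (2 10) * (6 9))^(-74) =(0 9 1 4 2 11 6 7 10)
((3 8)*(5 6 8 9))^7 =(3 5 8 9 6) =((3 9 5 6 8))^7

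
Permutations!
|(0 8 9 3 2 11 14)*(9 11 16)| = 4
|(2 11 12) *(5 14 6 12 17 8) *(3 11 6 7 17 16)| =15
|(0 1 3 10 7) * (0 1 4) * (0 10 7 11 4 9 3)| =|(0 9 3 7 1)(4 10 11)| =15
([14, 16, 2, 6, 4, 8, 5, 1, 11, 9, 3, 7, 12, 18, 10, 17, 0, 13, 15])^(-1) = (0 16 1 7 11 8 5 6 3 10 14)(13 17 15 18)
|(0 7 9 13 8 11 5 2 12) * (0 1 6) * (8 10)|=12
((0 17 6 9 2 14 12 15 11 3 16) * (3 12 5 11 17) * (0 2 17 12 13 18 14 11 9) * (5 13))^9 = ((0 3 16 2 11 5 9 17 6)(12 15)(13 18 14))^9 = (18)(12 15)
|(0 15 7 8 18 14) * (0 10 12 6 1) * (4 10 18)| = 18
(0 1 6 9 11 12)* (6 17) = (0 1 17 6 9 11 12) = [1, 17, 2, 3, 4, 5, 9, 7, 8, 11, 10, 12, 0, 13, 14, 15, 16, 6]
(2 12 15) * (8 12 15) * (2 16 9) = [0, 1, 15, 3, 4, 5, 6, 7, 12, 2, 10, 11, 8, 13, 14, 16, 9] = (2 15 16 9)(8 12)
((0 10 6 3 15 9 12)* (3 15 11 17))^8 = ((0 10 6 15 9 12)(3 11 17))^8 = (0 6 9)(3 17 11)(10 15 12)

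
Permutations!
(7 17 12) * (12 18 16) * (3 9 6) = (3 9 6)(7 17 18 16 12) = [0, 1, 2, 9, 4, 5, 3, 17, 8, 6, 10, 11, 7, 13, 14, 15, 12, 18, 16]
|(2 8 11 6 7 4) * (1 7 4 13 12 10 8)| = |(1 7 13 12 10 8 11 6 4 2)| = 10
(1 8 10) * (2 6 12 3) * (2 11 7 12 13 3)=(1 8 10)(2 6 13 3 11 7 12)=[0, 8, 6, 11, 4, 5, 13, 12, 10, 9, 1, 7, 2, 3]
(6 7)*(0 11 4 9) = [11, 1, 2, 3, 9, 5, 7, 6, 8, 0, 10, 4] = (0 11 4 9)(6 7)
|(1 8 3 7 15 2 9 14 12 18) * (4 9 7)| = |(1 8 3 4 9 14 12 18)(2 7 15)| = 24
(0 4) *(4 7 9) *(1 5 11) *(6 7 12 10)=[12, 5, 2, 3, 0, 11, 7, 9, 8, 4, 6, 1, 10]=(0 12 10 6 7 9 4)(1 5 11)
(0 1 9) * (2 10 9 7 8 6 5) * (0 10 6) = [1, 7, 6, 3, 4, 2, 5, 8, 0, 10, 9] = (0 1 7 8)(2 6 5)(9 10)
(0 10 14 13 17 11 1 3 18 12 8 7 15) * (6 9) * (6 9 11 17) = (0 10 14 13 6 11 1 3 18 12 8 7 15) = [10, 3, 2, 18, 4, 5, 11, 15, 7, 9, 14, 1, 8, 6, 13, 0, 16, 17, 12]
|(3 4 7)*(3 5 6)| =5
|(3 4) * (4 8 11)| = |(3 8 11 4)| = 4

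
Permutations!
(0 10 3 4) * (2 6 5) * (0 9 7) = (0 10 3 4 9 7)(2 6 5) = [10, 1, 6, 4, 9, 2, 5, 0, 8, 7, 3]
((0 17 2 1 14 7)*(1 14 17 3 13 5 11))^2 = ((0 3 13 5 11 1 17 2 14 7))^2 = (0 13 11 17 14)(1 2 7 3 5)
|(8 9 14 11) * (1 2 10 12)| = 4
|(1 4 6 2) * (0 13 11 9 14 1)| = |(0 13 11 9 14 1 4 6 2)| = 9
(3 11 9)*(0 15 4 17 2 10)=(0 15 4 17 2 10)(3 11 9)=[15, 1, 10, 11, 17, 5, 6, 7, 8, 3, 0, 9, 12, 13, 14, 4, 16, 2]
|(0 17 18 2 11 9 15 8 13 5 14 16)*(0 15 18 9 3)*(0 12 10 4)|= |(0 17 9 18 2 11 3 12 10 4)(5 14 16 15 8 13)|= 30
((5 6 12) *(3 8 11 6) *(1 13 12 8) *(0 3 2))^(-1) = ((0 3 1 13 12 5 2)(6 8 11))^(-1) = (0 2 5 12 13 1 3)(6 11 8)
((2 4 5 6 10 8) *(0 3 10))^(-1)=(0 6 5 4 2 8 10 3)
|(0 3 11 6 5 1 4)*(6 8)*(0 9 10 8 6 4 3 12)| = 20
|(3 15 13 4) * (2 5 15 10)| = |(2 5 15 13 4 3 10)| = 7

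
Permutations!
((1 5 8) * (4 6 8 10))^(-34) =(1 10 6)(4 8 5)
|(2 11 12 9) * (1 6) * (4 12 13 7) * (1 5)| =21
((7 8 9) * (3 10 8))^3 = ((3 10 8 9 7))^3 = (3 9 10 7 8)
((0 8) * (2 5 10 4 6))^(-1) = (0 8)(2 6 4 10 5)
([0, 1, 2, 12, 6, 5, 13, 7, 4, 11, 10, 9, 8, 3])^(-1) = (3 13 6 4 8 12)(9 11)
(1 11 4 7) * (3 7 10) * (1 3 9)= (1 11 4 10 9)(3 7)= [0, 11, 2, 7, 10, 5, 6, 3, 8, 1, 9, 4]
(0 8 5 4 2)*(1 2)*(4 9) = [8, 2, 0, 3, 1, 9, 6, 7, 5, 4] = (0 8 5 9 4 1 2)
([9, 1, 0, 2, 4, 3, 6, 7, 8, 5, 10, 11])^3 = (11)(0 3 9 2 5)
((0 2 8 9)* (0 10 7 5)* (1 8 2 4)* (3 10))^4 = ((0 4 1 8 9 3 10 7 5))^4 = (0 9 5 8 7 1 10 4 3)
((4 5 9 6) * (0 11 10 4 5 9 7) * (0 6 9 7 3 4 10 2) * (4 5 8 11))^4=(0 8 4 11 7 2 6)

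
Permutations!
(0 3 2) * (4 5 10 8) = (0 3 2)(4 5 10 8) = [3, 1, 0, 2, 5, 10, 6, 7, 4, 9, 8]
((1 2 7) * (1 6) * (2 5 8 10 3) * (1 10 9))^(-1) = (1 9 8 5)(2 3 10 6 7)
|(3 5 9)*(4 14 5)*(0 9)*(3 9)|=|(0 3 4 14 5)|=5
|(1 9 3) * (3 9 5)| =|(9)(1 5 3)| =3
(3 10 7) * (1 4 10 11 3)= [0, 4, 2, 11, 10, 5, 6, 1, 8, 9, 7, 3]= (1 4 10 7)(3 11)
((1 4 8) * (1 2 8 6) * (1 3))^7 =(1 3 6 4)(2 8)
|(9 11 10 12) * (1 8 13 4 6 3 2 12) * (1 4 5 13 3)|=10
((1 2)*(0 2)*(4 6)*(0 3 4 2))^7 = (1 4 2 3 6)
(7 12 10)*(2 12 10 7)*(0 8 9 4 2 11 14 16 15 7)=[8, 1, 12, 3, 2, 5, 6, 10, 9, 4, 11, 14, 0, 13, 16, 7, 15]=(0 8 9 4 2 12)(7 10 11 14 16 15)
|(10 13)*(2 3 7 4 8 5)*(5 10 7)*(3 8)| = 8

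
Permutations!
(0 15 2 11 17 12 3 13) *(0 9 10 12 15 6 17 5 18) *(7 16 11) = (0 6 17 15 2 7 16 11 5 18)(3 13 9 10 12) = [6, 1, 7, 13, 4, 18, 17, 16, 8, 10, 12, 5, 3, 9, 14, 2, 11, 15, 0]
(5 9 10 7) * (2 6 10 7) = (2 6 10)(5 9 7) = [0, 1, 6, 3, 4, 9, 10, 5, 8, 7, 2]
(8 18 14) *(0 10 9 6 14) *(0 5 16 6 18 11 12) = [10, 1, 2, 3, 4, 16, 14, 7, 11, 18, 9, 12, 0, 13, 8, 15, 6, 17, 5] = (0 10 9 18 5 16 6 14 8 11 12)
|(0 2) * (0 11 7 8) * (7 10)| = |(0 2 11 10 7 8)| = 6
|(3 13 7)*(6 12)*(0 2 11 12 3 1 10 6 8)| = 30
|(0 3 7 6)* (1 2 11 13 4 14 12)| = 28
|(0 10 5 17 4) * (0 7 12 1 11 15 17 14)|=|(0 10 5 14)(1 11 15 17 4 7 12)|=28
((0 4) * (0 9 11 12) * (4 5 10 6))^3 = (0 6 11 5 4 12 10 9)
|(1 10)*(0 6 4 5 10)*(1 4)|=|(0 6 1)(4 5 10)|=3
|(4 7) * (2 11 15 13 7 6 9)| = 8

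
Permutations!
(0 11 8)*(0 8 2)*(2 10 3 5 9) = (0 11 10 3 5 9 2) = [11, 1, 0, 5, 4, 9, 6, 7, 8, 2, 3, 10]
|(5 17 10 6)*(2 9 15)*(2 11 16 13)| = 12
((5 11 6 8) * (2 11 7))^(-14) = (2 5 6)(7 8 11)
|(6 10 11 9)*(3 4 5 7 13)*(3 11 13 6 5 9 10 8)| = 21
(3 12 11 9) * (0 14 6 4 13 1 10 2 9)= (0 14 6 4 13 1 10 2 9 3 12 11)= [14, 10, 9, 12, 13, 5, 4, 7, 8, 3, 2, 0, 11, 1, 6]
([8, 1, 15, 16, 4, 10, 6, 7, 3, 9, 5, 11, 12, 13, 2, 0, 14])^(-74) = (0 16 15 3 2 8 14)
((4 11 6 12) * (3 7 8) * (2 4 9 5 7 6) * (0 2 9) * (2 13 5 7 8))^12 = (0 6 8 13 12 3 5)(2 11 7 4 9)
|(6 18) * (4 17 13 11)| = |(4 17 13 11)(6 18)| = 4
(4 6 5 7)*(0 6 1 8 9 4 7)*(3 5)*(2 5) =(0 6 3 2 5)(1 8 9 4) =[6, 8, 5, 2, 1, 0, 3, 7, 9, 4]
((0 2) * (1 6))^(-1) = ((0 2)(1 6))^(-1) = (0 2)(1 6)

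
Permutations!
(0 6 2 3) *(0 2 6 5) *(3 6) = (0 5)(2 6 3) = [5, 1, 6, 2, 4, 0, 3]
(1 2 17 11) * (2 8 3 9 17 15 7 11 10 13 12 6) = (1 8 3 9 17 10 13 12 6 2 15 7 11) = [0, 8, 15, 9, 4, 5, 2, 11, 3, 17, 13, 1, 6, 12, 14, 7, 16, 10]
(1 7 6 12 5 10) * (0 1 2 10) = (0 1 7 6 12 5)(2 10) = [1, 7, 10, 3, 4, 0, 12, 6, 8, 9, 2, 11, 5]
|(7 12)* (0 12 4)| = |(0 12 7 4)| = 4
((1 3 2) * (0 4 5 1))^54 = (5)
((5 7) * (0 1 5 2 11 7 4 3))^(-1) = ((0 1 5 4 3)(2 11 7))^(-1) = (0 3 4 5 1)(2 7 11)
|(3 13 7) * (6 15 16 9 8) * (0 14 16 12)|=|(0 14 16 9 8 6 15 12)(3 13 7)|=24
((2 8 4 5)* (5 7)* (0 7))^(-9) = (0 2)(4 5)(7 8)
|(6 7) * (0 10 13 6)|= 5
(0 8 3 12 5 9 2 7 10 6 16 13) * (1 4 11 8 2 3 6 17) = (0 2 7 10 17 1 4 11 8 6 16 13)(3 12 5 9) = [2, 4, 7, 12, 11, 9, 16, 10, 6, 3, 17, 8, 5, 0, 14, 15, 13, 1]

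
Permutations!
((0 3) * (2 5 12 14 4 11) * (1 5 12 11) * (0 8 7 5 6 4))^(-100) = ((0 3 8 7 5 11 2 12 14)(1 6 4))^(-100) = (0 14 12 2 11 5 7 8 3)(1 4 6)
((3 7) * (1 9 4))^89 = ((1 9 4)(3 7))^89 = (1 4 9)(3 7)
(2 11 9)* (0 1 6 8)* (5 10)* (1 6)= (0 6 8)(2 11 9)(5 10)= [6, 1, 11, 3, 4, 10, 8, 7, 0, 2, 5, 9]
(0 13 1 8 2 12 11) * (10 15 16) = (0 13 1 8 2 12 11)(10 15 16) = [13, 8, 12, 3, 4, 5, 6, 7, 2, 9, 15, 0, 11, 1, 14, 16, 10]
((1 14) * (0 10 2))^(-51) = (1 14)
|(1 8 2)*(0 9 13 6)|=|(0 9 13 6)(1 8 2)|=12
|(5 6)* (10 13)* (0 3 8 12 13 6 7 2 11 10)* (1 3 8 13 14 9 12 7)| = 33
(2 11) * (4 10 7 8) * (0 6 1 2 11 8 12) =(0 6 1 2 8 4 10 7 12) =[6, 2, 8, 3, 10, 5, 1, 12, 4, 9, 7, 11, 0]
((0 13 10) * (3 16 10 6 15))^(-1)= ((0 13 6 15 3 16 10))^(-1)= (0 10 16 3 15 6 13)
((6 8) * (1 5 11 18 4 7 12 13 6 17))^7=((1 5 11 18 4 7 12 13 6 8 17))^7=(1 13 18 17 12 11 8 7 5 6 4)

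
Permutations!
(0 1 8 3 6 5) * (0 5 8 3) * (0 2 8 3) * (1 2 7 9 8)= (0 2 1)(3 6)(7 9 8)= [2, 0, 1, 6, 4, 5, 3, 9, 7, 8]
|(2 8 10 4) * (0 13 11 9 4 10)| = 7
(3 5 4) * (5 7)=(3 7 5 4)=[0, 1, 2, 7, 3, 4, 6, 5]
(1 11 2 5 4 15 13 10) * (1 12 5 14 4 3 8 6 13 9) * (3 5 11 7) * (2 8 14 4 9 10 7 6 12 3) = (1 6 13 7 2 4 15 10 3 14 9)(8 12 11) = [0, 6, 4, 14, 15, 5, 13, 2, 12, 1, 3, 8, 11, 7, 9, 10]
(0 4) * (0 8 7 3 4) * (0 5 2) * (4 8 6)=[5, 1, 0, 8, 6, 2, 4, 3, 7]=(0 5 2)(3 8 7)(4 6)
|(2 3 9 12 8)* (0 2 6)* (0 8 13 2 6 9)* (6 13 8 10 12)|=20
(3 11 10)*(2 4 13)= [0, 1, 4, 11, 13, 5, 6, 7, 8, 9, 3, 10, 12, 2]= (2 4 13)(3 11 10)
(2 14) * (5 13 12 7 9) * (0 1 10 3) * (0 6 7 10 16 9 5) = (0 1 16 9)(2 14)(3 6 7 5 13 12 10) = [1, 16, 14, 6, 4, 13, 7, 5, 8, 0, 3, 11, 10, 12, 2, 15, 9]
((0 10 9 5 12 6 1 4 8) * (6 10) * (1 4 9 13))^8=((0 6 4 8)(1 9 5 12 10 13))^8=(1 5 10)(9 12 13)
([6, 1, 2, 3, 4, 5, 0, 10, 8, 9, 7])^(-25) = (0 6)(7 10)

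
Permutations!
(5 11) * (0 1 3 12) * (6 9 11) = (0 1 3 12)(5 6 9 11) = [1, 3, 2, 12, 4, 6, 9, 7, 8, 11, 10, 5, 0]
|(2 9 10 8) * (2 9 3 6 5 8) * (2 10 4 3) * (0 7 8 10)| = |(0 7 8 9 4 3 6 5 10)| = 9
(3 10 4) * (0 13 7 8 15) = [13, 1, 2, 10, 3, 5, 6, 8, 15, 9, 4, 11, 12, 7, 14, 0] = (0 13 7 8 15)(3 10 4)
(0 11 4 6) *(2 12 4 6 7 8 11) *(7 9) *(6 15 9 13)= (0 2 12 4 13 6)(7 8 11 15 9)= [2, 1, 12, 3, 13, 5, 0, 8, 11, 7, 10, 15, 4, 6, 14, 9]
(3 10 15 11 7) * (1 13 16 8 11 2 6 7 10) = (1 13 16 8 11 10 15 2 6 7 3) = [0, 13, 6, 1, 4, 5, 7, 3, 11, 9, 15, 10, 12, 16, 14, 2, 8]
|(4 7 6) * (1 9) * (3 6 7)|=6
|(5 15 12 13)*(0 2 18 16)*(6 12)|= 20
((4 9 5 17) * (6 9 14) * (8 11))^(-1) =((4 14 6 9 5 17)(8 11))^(-1) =(4 17 5 9 6 14)(8 11)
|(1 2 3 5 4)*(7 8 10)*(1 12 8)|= 9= |(1 2 3 5 4 12 8 10 7)|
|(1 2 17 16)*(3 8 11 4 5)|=|(1 2 17 16)(3 8 11 4 5)|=20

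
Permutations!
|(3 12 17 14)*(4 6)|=|(3 12 17 14)(4 6)|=4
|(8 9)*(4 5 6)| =6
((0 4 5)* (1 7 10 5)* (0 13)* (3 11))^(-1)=(0 13 5 10 7 1 4)(3 11)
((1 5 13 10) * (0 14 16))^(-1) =(0 16 14)(1 10 13 5)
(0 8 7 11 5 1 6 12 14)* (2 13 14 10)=(0 8 7 11 5 1 6 12 10 2 13 14)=[8, 6, 13, 3, 4, 1, 12, 11, 7, 9, 2, 5, 10, 14, 0]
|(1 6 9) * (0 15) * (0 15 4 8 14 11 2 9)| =9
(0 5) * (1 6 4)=[5, 6, 2, 3, 1, 0, 4]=(0 5)(1 6 4)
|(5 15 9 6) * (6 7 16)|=6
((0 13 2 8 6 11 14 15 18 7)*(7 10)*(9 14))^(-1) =((0 13 2 8 6 11 9 14 15 18 10 7))^(-1) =(0 7 10 18 15 14 9 11 6 8 2 13)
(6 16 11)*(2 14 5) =[0, 1, 14, 3, 4, 2, 16, 7, 8, 9, 10, 6, 12, 13, 5, 15, 11] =(2 14 5)(6 16 11)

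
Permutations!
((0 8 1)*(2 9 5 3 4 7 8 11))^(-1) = ((0 11 2 9 5 3 4 7 8 1))^(-1) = (0 1 8 7 4 3 5 9 2 11)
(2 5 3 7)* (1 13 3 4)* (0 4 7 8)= (0 4 1 13 3 8)(2 5 7)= [4, 13, 5, 8, 1, 7, 6, 2, 0, 9, 10, 11, 12, 3]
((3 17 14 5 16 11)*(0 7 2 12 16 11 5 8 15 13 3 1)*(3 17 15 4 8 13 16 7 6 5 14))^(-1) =(0 1 11 5 6)(2 7 12)(3 17 13 14 16 15)(4 8)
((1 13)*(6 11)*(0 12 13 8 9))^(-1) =((0 12 13 1 8 9)(6 11))^(-1) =(0 9 8 1 13 12)(6 11)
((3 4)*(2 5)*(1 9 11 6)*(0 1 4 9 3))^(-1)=((0 1 3 9 11 6 4)(2 5))^(-1)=(0 4 6 11 9 3 1)(2 5)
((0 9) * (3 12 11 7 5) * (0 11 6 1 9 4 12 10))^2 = (0 12 1 11 5 10 4 6 9 7 3)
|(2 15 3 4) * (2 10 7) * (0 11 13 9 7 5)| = |(0 11 13 9 7 2 15 3 4 10 5)| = 11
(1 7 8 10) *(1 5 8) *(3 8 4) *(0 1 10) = (0 1 7 10 5 4 3 8) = [1, 7, 2, 8, 3, 4, 6, 10, 0, 9, 5]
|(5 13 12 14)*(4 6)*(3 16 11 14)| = |(3 16 11 14 5 13 12)(4 6)| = 14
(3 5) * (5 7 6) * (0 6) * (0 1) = [6, 0, 2, 7, 4, 3, 5, 1] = (0 6 5 3 7 1)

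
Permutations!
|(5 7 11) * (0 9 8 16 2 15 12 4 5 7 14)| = 10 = |(0 9 8 16 2 15 12 4 5 14)(7 11)|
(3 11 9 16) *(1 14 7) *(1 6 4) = [0, 14, 2, 11, 1, 5, 4, 6, 8, 16, 10, 9, 12, 13, 7, 15, 3] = (1 14 7 6 4)(3 11 9 16)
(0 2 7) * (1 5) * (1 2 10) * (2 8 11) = (0 10 1 5 8 11 2 7) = [10, 5, 7, 3, 4, 8, 6, 0, 11, 9, 1, 2]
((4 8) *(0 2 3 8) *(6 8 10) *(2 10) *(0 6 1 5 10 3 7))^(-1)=(0 7 2 3)(1 10 5)(4 8 6)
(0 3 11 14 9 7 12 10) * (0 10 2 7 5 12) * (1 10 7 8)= [3, 10, 8, 11, 4, 12, 6, 0, 1, 5, 7, 14, 2, 13, 9]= (0 3 11 14 9 5 12 2 8 1 10 7)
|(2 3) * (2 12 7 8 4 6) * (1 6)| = 8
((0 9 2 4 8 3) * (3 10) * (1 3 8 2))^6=((0 9 1 3)(2 4)(8 10))^6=(10)(0 1)(3 9)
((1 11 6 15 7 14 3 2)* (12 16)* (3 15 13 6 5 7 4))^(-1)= ((1 11 5 7 14 15 4 3 2)(6 13)(12 16))^(-1)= (1 2 3 4 15 14 7 5 11)(6 13)(12 16)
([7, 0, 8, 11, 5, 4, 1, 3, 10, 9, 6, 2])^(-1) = [1, 6, 11, 7, 5, 4, 10, 0, 2, 9, 8, 3]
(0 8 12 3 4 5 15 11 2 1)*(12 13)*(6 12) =(0 8 13 6 12 3 4 5 15 11 2 1) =[8, 0, 1, 4, 5, 15, 12, 7, 13, 9, 10, 2, 3, 6, 14, 11]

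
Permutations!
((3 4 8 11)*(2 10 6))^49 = (2 10 6)(3 4 8 11)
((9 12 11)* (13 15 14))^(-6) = (15)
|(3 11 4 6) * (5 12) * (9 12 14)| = |(3 11 4 6)(5 14 9 12)| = 4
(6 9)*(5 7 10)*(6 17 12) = (5 7 10)(6 9 17 12) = [0, 1, 2, 3, 4, 7, 9, 10, 8, 17, 5, 11, 6, 13, 14, 15, 16, 12]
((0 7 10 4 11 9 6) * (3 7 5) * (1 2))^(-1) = (0 6 9 11 4 10 7 3 5)(1 2)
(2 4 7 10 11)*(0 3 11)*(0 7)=[3, 1, 4, 11, 0, 5, 6, 10, 8, 9, 7, 2]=(0 3 11 2 4)(7 10)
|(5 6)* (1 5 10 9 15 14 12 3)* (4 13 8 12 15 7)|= 22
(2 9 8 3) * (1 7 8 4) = (1 7 8 3 2 9 4) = [0, 7, 9, 2, 1, 5, 6, 8, 3, 4]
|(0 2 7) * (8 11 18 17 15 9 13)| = 21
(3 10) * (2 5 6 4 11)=(2 5 6 4 11)(3 10)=[0, 1, 5, 10, 11, 6, 4, 7, 8, 9, 3, 2]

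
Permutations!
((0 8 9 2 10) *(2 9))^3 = (0 10 2 8)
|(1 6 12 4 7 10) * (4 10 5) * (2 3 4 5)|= |(1 6 12 10)(2 3 4 7)|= 4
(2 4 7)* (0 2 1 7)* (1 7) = [2, 1, 4, 3, 0, 5, 6, 7] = (7)(0 2 4)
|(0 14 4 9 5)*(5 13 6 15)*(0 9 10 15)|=9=|(0 14 4 10 15 5 9 13 6)|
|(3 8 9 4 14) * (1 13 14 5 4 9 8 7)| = |(1 13 14 3 7)(4 5)| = 10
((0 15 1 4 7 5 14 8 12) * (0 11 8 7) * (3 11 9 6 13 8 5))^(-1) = ((0 15 1 4)(3 11 5 14 7)(6 13 8 12 9))^(-1) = (0 4 1 15)(3 7 14 5 11)(6 9 12 8 13)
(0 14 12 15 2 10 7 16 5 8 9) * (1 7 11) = (0 14 12 15 2 10 11 1 7 16 5 8 9) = [14, 7, 10, 3, 4, 8, 6, 16, 9, 0, 11, 1, 15, 13, 12, 2, 5]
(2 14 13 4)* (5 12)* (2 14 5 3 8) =(2 5 12 3 8)(4 14 13) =[0, 1, 5, 8, 14, 12, 6, 7, 2, 9, 10, 11, 3, 4, 13]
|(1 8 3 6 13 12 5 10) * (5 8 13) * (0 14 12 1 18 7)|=|(0 14 12 8 3 6 5 10 18 7)(1 13)|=10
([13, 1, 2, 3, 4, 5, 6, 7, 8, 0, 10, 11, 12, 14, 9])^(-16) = [0, 1, 2, 3, 4, 5, 6, 7, 8, 9, 10, 11, 12, 13, 14]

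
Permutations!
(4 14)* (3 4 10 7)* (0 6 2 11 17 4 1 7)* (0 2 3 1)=(0 6 3)(1 7)(2 11 17 4 14 10)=[6, 7, 11, 0, 14, 5, 3, 1, 8, 9, 2, 17, 12, 13, 10, 15, 16, 4]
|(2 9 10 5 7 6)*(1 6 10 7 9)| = 12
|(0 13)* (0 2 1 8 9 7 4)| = |(0 13 2 1 8 9 7 4)| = 8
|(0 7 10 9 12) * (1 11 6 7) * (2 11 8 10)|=12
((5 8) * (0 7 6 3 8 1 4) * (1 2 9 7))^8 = ((0 1 4)(2 9 7 6 3 8 5))^8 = (0 4 1)(2 9 7 6 3 8 5)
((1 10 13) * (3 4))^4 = (1 10 13)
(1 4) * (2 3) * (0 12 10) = (0 12 10)(1 4)(2 3) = [12, 4, 3, 2, 1, 5, 6, 7, 8, 9, 0, 11, 10]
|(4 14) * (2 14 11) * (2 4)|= |(2 14)(4 11)|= 2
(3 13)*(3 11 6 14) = (3 13 11 6 14) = [0, 1, 2, 13, 4, 5, 14, 7, 8, 9, 10, 6, 12, 11, 3]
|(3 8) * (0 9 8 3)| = |(0 9 8)| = 3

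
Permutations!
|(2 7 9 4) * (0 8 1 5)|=4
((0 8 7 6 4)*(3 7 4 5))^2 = (0 4 8)(3 6)(5 7)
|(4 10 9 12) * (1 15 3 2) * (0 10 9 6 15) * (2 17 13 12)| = |(0 10 6 15 3 17 13 12 4 9 2 1)| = 12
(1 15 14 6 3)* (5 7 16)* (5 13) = (1 15 14 6 3)(5 7 16 13) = [0, 15, 2, 1, 4, 7, 3, 16, 8, 9, 10, 11, 12, 5, 6, 14, 13]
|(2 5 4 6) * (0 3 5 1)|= 7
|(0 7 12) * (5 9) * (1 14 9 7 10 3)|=9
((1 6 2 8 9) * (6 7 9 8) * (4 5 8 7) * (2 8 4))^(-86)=((1 2 6 8 7 9)(4 5))^(-86)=(1 7 6)(2 9 8)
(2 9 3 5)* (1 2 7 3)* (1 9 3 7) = [0, 2, 3, 5, 4, 1, 6, 7, 8, 9] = (9)(1 2 3 5)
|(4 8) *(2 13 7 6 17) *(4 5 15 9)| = |(2 13 7 6 17)(4 8 5 15 9)| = 5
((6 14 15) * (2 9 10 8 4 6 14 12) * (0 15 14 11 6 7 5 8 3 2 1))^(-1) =((0 15 11 6 12 1)(2 9 10 3)(4 7 5 8))^(-1) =(0 1 12 6 11 15)(2 3 10 9)(4 8 5 7)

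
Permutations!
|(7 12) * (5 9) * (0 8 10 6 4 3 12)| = 8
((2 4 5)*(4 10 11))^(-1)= ((2 10 11 4 5))^(-1)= (2 5 4 11 10)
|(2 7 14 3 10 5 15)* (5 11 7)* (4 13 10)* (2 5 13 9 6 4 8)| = 24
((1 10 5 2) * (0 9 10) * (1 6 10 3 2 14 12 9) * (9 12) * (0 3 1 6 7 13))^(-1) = ((0 6 10 5 14 9 1 3 2 7 13))^(-1) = (0 13 7 2 3 1 9 14 5 10 6)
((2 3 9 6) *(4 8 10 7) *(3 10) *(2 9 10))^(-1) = (3 8 4 7 10)(6 9)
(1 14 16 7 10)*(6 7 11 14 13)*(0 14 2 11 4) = [14, 13, 11, 3, 0, 5, 7, 10, 8, 9, 1, 2, 12, 6, 16, 15, 4] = (0 14 16 4)(1 13 6 7 10)(2 11)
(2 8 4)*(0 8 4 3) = (0 8 3)(2 4) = [8, 1, 4, 0, 2, 5, 6, 7, 3]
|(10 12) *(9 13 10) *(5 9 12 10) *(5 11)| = 4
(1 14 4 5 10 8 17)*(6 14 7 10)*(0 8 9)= (0 8 17 1 7 10 9)(4 5 6 14)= [8, 7, 2, 3, 5, 6, 14, 10, 17, 0, 9, 11, 12, 13, 4, 15, 16, 1]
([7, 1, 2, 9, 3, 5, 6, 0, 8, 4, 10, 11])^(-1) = [7, 1, 2, 4, 9, 5, 6, 0, 8, 3, 10, 11]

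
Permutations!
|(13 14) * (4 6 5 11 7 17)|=6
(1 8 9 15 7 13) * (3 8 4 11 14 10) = (1 4 11 14 10 3 8 9 15 7 13) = [0, 4, 2, 8, 11, 5, 6, 13, 9, 15, 3, 14, 12, 1, 10, 7]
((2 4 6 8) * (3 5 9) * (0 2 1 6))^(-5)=((0 2 4)(1 6 8)(3 5 9))^(-5)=(0 2 4)(1 6 8)(3 5 9)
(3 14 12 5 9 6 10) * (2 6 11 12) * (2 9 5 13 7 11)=[0, 1, 6, 14, 4, 5, 10, 11, 8, 2, 3, 12, 13, 7, 9]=(2 6 10 3 14 9)(7 11 12 13)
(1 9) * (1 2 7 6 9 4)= [0, 4, 7, 3, 1, 5, 9, 6, 8, 2]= (1 4)(2 7 6 9)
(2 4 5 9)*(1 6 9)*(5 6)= (1 5)(2 4 6 9)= [0, 5, 4, 3, 6, 1, 9, 7, 8, 2]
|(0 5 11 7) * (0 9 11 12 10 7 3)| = |(0 5 12 10 7 9 11 3)| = 8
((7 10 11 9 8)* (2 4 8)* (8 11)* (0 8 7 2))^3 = (0 4)(2 9)(7 10)(8 11) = ((0 8 2 4 11 9)(7 10))^3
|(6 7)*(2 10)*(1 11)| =2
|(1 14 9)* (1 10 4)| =5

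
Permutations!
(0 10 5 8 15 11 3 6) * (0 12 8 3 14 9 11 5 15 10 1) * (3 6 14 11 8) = (0 1)(3 14 9 8 10 15 5 6 12) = [1, 0, 2, 14, 4, 6, 12, 7, 10, 8, 15, 11, 3, 13, 9, 5]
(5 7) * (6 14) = [0, 1, 2, 3, 4, 7, 14, 5, 8, 9, 10, 11, 12, 13, 6] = (5 7)(6 14)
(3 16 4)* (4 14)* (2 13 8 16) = [0, 1, 13, 2, 3, 5, 6, 7, 16, 9, 10, 11, 12, 8, 4, 15, 14] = (2 13 8 16 14 4 3)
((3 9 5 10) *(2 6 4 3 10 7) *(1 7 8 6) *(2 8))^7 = ((10)(1 7 8 6 4 3 9 5 2))^7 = (10)(1 5 3 6 7 2 9 4 8)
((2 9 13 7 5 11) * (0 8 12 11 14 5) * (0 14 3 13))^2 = (0 12 2)(3 7 5 13 14)(8 11 9)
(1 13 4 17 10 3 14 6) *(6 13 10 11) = (1 10 3 14 13 4 17 11 6) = [0, 10, 2, 14, 17, 5, 1, 7, 8, 9, 3, 6, 12, 4, 13, 15, 16, 11]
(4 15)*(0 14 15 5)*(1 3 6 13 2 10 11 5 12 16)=(0 14 15 4 12 16 1 3 6 13 2 10 11 5)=[14, 3, 10, 6, 12, 0, 13, 7, 8, 9, 11, 5, 16, 2, 15, 4, 1]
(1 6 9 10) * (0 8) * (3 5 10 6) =(0 8)(1 3 5 10)(6 9) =[8, 3, 2, 5, 4, 10, 9, 7, 0, 6, 1]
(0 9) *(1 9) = [1, 9, 2, 3, 4, 5, 6, 7, 8, 0] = (0 1 9)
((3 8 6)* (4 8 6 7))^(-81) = (8)(3 6)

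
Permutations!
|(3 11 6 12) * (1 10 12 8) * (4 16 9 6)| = 10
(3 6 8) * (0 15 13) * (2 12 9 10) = (0 15 13)(2 12 9 10)(3 6 8) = [15, 1, 12, 6, 4, 5, 8, 7, 3, 10, 2, 11, 9, 0, 14, 13]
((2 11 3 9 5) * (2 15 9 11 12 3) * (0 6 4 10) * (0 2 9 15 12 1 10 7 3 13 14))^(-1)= ((15)(0 6 4 7 3 11 9 5 12 13 14)(1 10 2))^(-1)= (15)(0 14 13 12 5 9 11 3 7 4 6)(1 2 10)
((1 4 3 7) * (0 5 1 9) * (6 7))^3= ((0 5 1 4 3 6 7 9))^3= (0 4 7 5 3 9 1 6)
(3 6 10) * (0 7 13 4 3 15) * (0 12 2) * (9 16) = [7, 1, 0, 6, 3, 5, 10, 13, 8, 16, 15, 11, 2, 4, 14, 12, 9] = (0 7 13 4 3 6 10 15 12 2)(9 16)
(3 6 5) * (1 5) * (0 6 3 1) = (0 6)(1 5) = [6, 5, 2, 3, 4, 1, 0]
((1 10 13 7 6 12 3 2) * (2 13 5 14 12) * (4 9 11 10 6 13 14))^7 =((1 6 2)(3 14 12)(4 9 11 10 5)(7 13))^7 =(1 6 2)(3 14 12)(4 11 5 9 10)(7 13)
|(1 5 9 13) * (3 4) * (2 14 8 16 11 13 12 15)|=|(1 5 9 12 15 2 14 8 16 11 13)(3 4)|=22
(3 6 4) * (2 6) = (2 6 4 3) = [0, 1, 6, 2, 3, 5, 4]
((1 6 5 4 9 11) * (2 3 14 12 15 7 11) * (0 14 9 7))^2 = (0 12)(1 5 7)(2 9 3)(4 11 6)(14 15)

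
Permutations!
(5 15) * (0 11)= (0 11)(5 15)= [11, 1, 2, 3, 4, 15, 6, 7, 8, 9, 10, 0, 12, 13, 14, 5]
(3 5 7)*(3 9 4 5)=[0, 1, 2, 3, 5, 7, 6, 9, 8, 4]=(4 5 7 9)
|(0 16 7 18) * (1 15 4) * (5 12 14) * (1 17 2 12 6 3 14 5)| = |(0 16 7 18)(1 15 4 17 2 12 5 6 3 14)| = 20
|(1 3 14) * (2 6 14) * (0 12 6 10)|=8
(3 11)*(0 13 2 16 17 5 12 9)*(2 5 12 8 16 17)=[13, 1, 17, 11, 4, 8, 6, 7, 16, 0, 10, 3, 9, 5, 14, 15, 2, 12]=(0 13 5 8 16 2 17 12 9)(3 11)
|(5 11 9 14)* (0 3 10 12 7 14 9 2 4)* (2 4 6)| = 18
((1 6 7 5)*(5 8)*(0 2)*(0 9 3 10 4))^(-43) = (0 4 10 3 9 2)(1 7 5 6 8) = ((0 2 9 3 10 4)(1 6 7 8 5))^(-43)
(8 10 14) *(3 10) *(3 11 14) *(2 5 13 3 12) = (2 5 13 3 10 12)(8 11 14) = [0, 1, 5, 10, 4, 13, 6, 7, 11, 9, 12, 14, 2, 3, 8]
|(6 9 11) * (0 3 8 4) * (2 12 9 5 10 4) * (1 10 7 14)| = 14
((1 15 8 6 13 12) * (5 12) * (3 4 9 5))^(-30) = ((1 15 8 6 13 3 4 9 5 12))^(-30) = (15)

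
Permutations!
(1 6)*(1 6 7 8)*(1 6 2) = [0, 7, 1, 3, 4, 5, 2, 8, 6] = (1 7 8 6 2)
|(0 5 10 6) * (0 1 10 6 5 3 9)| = |(0 3 9)(1 10 5 6)| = 12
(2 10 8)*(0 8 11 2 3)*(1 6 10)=(0 8 3)(1 6 10 11 2)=[8, 6, 1, 0, 4, 5, 10, 7, 3, 9, 11, 2]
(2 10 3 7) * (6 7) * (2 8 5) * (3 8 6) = [0, 1, 10, 3, 4, 2, 7, 6, 5, 9, 8] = (2 10 8 5)(6 7)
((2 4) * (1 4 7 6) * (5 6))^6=(7)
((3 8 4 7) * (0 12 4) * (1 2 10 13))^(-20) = (13)(0 3 4)(7 12 8)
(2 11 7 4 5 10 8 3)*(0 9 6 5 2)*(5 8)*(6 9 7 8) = (0 7 4 2 11 8 3)(5 10) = [7, 1, 11, 0, 2, 10, 6, 4, 3, 9, 5, 8]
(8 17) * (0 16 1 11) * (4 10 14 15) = (0 16 1 11)(4 10 14 15)(8 17) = [16, 11, 2, 3, 10, 5, 6, 7, 17, 9, 14, 0, 12, 13, 15, 4, 1, 8]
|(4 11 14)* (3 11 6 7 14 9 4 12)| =|(3 11 9 4 6 7 14 12)| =8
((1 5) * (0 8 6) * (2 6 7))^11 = ((0 8 7 2 6)(1 5))^11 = (0 8 7 2 6)(1 5)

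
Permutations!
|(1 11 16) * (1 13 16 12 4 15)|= 10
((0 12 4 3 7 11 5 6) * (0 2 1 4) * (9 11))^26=((0 12)(1 4 3 7 9 11 5 6 2))^26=(12)(1 2 6 5 11 9 7 3 4)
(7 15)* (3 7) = [0, 1, 2, 7, 4, 5, 6, 15, 8, 9, 10, 11, 12, 13, 14, 3] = (3 7 15)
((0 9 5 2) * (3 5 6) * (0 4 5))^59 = ((0 9 6 3)(2 4 5))^59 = (0 3 6 9)(2 5 4)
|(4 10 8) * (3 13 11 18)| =|(3 13 11 18)(4 10 8)| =12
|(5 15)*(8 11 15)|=4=|(5 8 11 15)|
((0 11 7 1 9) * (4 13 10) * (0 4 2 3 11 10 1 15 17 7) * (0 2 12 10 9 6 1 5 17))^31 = (0 15 7 17 5 13 4 9)(1 6)(2 3 11)(10 12)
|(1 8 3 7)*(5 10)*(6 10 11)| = |(1 8 3 7)(5 11 6 10)| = 4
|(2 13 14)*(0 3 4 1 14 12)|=8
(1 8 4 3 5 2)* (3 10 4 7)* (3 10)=[0, 8, 1, 5, 3, 2, 6, 10, 7, 9, 4]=(1 8 7 10 4 3 5 2)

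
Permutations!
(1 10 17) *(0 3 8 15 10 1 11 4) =(0 3 8 15 10 17 11 4) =[3, 1, 2, 8, 0, 5, 6, 7, 15, 9, 17, 4, 12, 13, 14, 10, 16, 11]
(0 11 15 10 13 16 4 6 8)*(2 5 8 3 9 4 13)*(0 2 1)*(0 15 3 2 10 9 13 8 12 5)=(0 11 3 13 16 8 10 1 15 9 4 6 2)(5 12)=[11, 15, 0, 13, 6, 12, 2, 7, 10, 4, 1, 3, 5, 16, 14, 9, 8]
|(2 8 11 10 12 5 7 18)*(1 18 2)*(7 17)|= 8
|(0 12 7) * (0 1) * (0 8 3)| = 6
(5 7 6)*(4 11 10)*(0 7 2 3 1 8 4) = (0 7 6 5 2 3 1 8 4 11 10) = [7, 8, 3, 1, 11, 2, 5, 6, 4, 9, 0, 10]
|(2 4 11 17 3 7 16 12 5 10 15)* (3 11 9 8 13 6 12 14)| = 20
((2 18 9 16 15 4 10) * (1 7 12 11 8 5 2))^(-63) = (1 12 8 2 9 15 10 7 11 5 18 16 4)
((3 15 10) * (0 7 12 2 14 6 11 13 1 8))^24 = ((0 7 12 2 14 6 11 13 1 8)(3 15 10))^24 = (15)(0 14 1 12 11)(2 13 7 6 8)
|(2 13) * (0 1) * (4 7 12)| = |(0 1)(2 13)(4 7 12)| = 6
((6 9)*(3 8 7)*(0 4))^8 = (9)(3 7 8)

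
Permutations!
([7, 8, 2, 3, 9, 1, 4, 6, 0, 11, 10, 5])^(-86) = [9, 6, 2, 3, 1, 7, 5, 11, 4, 8, 10, 0]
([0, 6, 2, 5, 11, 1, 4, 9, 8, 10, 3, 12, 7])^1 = [0, 6, 2, 5, 11, 1, 4, 9, 8, 10, 3, 12, 7]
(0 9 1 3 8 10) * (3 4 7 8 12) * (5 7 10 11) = (0 9 1 4 10)(3 12)(5 7 8 11) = [9, 4, 2, 12, 10, 7, 6, 8, 11, 1, 0, 5, 3]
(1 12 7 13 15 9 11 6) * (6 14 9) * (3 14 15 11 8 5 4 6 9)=(1 12 7 13 11 15 9 8 5 4 6)(3 14)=[0, 12, 2, 14, 6, 4, 1, 13, 5, 8, 10, 15, 7, 11, 3, 9]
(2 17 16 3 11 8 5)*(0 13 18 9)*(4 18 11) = [13, 1, 17, 4, 18, 2, 6, 7, 5, 0, 10, 8, 12, 11, 14, 15, 3, 16, 9] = (0 13 11 8 5 2 17 16 3 4 18 9)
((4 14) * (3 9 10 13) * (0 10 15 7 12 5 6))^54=((0 10 13 3 9 15 7 12 5 6)(4 14))^54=(0 9 5 13 7)(3 12 10 15 6)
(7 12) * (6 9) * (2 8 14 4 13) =(2 8 14 4 13)(6 9)(7 12) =[0, 1, 8, 3, 13, 5, 9, 12, 14, 6, 10, 11, 7, 2, 4]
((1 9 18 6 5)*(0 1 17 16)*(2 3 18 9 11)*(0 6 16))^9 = ((0 1 11 2 3 18 16 6 5 17))^9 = (0 17 5 6 16 18 3 2 11 1)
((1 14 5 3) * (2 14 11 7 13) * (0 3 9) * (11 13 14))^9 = (0 9 5 14 7 11 2 13 1 3)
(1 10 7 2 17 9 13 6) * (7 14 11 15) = (1 10 14 11 15 7 2 17 9 13 6) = [0, 10, 17, 3, 4, 5, 1, 2, 8, 13, 14, 15, 12, 6, 11, 7, 16, 9]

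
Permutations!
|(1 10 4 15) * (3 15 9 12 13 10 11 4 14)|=|(1 11 4 9 12 13 10 14 3 15)|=10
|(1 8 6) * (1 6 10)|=|(1 8 10)|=3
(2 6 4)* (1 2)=(1 2 6 4)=[0, 2, 6, 3, 1, 5, 4]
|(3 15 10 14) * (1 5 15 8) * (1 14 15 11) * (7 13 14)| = |(1 5 11)(3 8 7 13 14)(10 15)| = 30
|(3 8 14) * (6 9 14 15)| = |(3 8 15 6 9 14)| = 6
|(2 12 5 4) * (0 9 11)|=12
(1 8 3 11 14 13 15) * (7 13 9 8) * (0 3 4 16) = (0 3 11 14 9 8 4 16)(1 7 13 15) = [3, 7, 2, 11, 16, 5, 6, 13, 4, 8, 10, 14, 12, 15, 9, 1, 0]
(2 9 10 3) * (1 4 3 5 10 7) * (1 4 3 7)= [0, 3, 9, 2, 7, 10, 6, 4, 8, 1, 5]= (1 3 2 9)(4 7)(5 10)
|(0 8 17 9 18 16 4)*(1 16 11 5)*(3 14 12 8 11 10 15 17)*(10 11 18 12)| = 56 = |(0 18 11 5 1 16 4)(3 14 10 15 17 9 12 8)|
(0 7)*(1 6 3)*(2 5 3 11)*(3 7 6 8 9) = (0 6 11 2 5 7)(1 8 9 3) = [6, 8, 5, 1, 4, 7, 11, 0, 9, 3, 10, 2]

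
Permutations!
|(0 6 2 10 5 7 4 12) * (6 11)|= |(0 11 6 2 10 5 7 4 12)|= 9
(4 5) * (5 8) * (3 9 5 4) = (3 9 5)(4 8) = [0, 1, 2, 9, 8, 3, 6, 7, 4, 5]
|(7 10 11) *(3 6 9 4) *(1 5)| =12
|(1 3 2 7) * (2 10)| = 5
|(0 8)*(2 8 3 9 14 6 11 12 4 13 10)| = 12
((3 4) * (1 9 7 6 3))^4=(1 3 7)(4 6 9)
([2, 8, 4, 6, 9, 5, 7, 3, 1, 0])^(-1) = (0 9 4 2)(1 8)(3 7 6)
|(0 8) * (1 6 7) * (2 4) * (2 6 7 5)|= |(0 8)(1 7)(2 4 6 5)|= 4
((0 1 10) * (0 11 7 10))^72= ((0 1)(7 10 11))^72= (11)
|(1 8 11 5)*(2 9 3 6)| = 4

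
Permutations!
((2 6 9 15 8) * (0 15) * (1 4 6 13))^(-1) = ((0 15 8 2 13 1 4 6 9))^(-1) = (0 9 6 4 1 13 2 8 15)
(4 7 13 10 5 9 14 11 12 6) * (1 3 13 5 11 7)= (1 3 13 10 11 12 6 4)(5 9 14 7)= [0, 3, 2, 13, 1, 9, 4, 5, 8, 14, 11, 12, 6, 10, 7]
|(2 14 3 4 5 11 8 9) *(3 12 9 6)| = |(2 14 12 9)(3 4 5 11 8 6)| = 12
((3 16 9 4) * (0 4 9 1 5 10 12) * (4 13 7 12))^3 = ((0 13 7 12)(1 5 10 4 3 16))^3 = (0 12 7 13)(1 4)(3 5)(10 16)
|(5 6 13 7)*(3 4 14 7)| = |(3 4 14 7 5 6 13)| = 7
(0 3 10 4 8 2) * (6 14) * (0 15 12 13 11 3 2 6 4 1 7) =(0 2 15 12 13 11 3 10 1 7)(4 8 6 14) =[2, 7, 15, 10, 8, 5, 14, 0, 6, 9, 1, 3, 13, 11, 4, 12]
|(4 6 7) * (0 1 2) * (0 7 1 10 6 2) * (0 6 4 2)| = 6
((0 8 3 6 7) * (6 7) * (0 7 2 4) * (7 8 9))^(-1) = (0 4 2 3 8 7 9)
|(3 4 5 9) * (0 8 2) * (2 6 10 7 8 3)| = 12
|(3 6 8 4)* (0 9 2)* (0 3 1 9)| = 7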